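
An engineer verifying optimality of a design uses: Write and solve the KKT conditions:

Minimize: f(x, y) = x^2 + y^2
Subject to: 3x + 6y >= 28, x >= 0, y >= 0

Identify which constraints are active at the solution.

KKT conditions for min x^2 + y^2 s.t. 3x + 6y >= 28, x >= 0, y >= 0:
Stationarity: 2x = mu*3 + mu_x, 2y = mu*6 + mu_y, with mu, mu_x, mu_y >= 0
Complementary slackness: mu*(3x + 6y - 28) = 0, mu_x*x = 0, mu_y*y = 0
(0, 0) is infeasible (3*0 + 6*0 < 28), so if mu = 0 stationarity would force x = mu_x/2 >= 0, y = mu_y/2 >= 0 with mu_x*x = mu_y*y = 0, i.e. x = y = 0: contradiction. Hence mu > 0 and 3x + 6y = 28 is active.
Try x > 0, y > 0 (so mu_x = mu_y = 0): x = 3*mu/2, y = 6*mu/2
Substitute: 3*(3*mu/2) + 6*(6*mu/2) = 28
  mu*45/2 = 28 => mu = 56/45
x* = 28/15 > 0, y* = 56/15 > 0, consistent with mu_x = mu_y = 0.
f is convex and the constraints are linear, so this KKT point is the global minimum.
f* = 784/45
Active constraints: 3x + 6y >= 28 (holds with equality, mu = 56/45 > 0); x >= 0 and y >= 0 are inactive (mu_x = mu_y = 0).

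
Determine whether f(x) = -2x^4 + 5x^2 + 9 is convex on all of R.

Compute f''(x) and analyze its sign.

f(x) = -2x^4 + 5x^2 + 9
f'(x) = -8x^3 + 10x
f''(x) = -24x^2 + 10
f''(x) = -24x^2 + 10 -> -inf as |x| -> inf
Therefore, f is not globally convex on R.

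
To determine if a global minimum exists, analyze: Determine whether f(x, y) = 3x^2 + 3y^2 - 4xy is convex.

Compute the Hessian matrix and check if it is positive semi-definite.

f(x,y) = 3x^2 + 3y^2 - 4xy
Hessian H = [[6, -4], [-4, 6]]
trace(H) = 12, det(H) = 20
Eigenvalues: (12 +/- sqrt(64)) / 2 = 10, 2
Since both eigenvalues > 0, f is convex.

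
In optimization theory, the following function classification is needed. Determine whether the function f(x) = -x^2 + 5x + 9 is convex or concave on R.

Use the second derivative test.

f(x) = -x^2 + 5x + 9
f'(x) = -2x + 5
f''(x) = -2
Since f''(x) = -2 < 0 for all x, f is concave on R.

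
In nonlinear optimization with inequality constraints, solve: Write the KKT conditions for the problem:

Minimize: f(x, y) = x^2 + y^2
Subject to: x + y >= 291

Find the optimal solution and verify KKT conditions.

KKT conditions for min x^2 + y^2 s.t. x + y >= 291:
Stationarity: 2x = mu, 2y = mu
So x = y = mu/2.
Complementary slackness: mu*(x + y - 291) = 0
Primal feasibility: x + y >= 291; dual feasibility: mu >= 0
If mu = 0 then x = y = 0, but 0 + 0 < 291 is infeasible, so the constraint is active.
Constraint active: x + y = 2*(mu/2) = 291 => mu = 291
x = y = 291/2, f = 84681/2
Verify: stationarity 2*(291/2) = 291 = mu; primal 291/2 + 291/2 = 291 >= 291; dual mu = 291 >= 0; complementary slackness 291*(291 - 291) = 0. All KKT conditions hold.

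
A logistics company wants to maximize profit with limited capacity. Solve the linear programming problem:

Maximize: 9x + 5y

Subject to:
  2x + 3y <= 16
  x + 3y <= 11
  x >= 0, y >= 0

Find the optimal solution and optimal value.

Feasible vertices: (0, 0), (0, 11/3), (5, 2), (8, 0)
Objective 9x + 5y at each:
  (0, 0): 0
  (0, 11/3): 55/3
  (5, 2): 55
  (8, 0): 72
Maximum is 72 at (8, 0).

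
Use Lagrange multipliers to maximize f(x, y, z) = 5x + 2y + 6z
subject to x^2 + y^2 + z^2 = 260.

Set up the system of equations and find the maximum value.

Lagrange conditions: 5 = 2*lambda*x, 2 = 2*lambda*y, 6 = 2*lambda*z
So x:5 = y:2 = z:6, i.e. x = 5t, y = 2t, z = 6t
Constraint: t^2*(5^2 + 2^2 + 6^2) = 260
  t^2 * 65 = 260  =>  t = sqrt(4)
Maximum = 5*5t + 2*2t + 6*6t = 65*sqrt(4) = 130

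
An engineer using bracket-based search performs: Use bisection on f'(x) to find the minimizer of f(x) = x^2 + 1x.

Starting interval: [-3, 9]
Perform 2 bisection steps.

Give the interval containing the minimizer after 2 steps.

Finding critical point of f(x) = x^2 + 1x using bisection on f'(x) = 2x + 1.
f'(x) = 0 when x = -1/2.
Starting interval: [-3, 9]
Step 1: mid = 3, f'(mid) = 7, new interval = [-3, 3]
Step 2: mid = 0, f'(mid) = 1, new interval = [-3, 0]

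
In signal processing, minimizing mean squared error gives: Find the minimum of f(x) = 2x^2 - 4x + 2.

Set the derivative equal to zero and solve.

f(x) = 2x^2 - 4x + 2
f'(x) = 4x + (-4) = 0
x = 4/4 = 1
f(1) = 0
Since f''(x) = 4 > 0, this is a minimum.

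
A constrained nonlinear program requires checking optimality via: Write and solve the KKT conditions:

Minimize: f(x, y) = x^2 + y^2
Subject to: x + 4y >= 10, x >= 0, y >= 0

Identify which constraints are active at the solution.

KKT conditions for min x^2 + y^2 s.t. 1x + 4y >= 10, x >= 0, y >= 0:
Stationarity: 2x = mu*1 + mu_x, 2y = mu*4 + mu_y, with mu, mu_x, mu_y >= 0
Complementary slackness: mu*(x + 4y - 10) = 0, mu_x*x = 0, mu_y*y = 0
(0, 0) is infeasible (1*0 + 4*0 < 10), so if mu = 0 stationarity would force x = mu_x/2 >= 0, y = mu_y/2 >= 0 with mu_x*x = mu_y*y = 0, i.e. x = y = 0: contradiction. Hence mu > 0 and x + 4y = 10 is active.
Try x > 0, y > 0 (so mu_x = mu_y = 0): x = 1*mu/2, y = 4*mu/2
Substitute: 1*(1*mu/2) + 4*(4*mu/2) = 10
  mu*17/2 = 10 => mu = 20/17
x* = 10/17 > 0, y* = 40/17 > 0, consistent with mu_x = mu_y = 0.
f is convex and the constraints are linear, so this KKT point is the global minimum.
f* = 100/17
Active constraints: x + 4y >= 10 (holds with equality, mu = 20/17 > 0); x >= 0 and y >= 0 are inactive (mu_x = mu_y = 0).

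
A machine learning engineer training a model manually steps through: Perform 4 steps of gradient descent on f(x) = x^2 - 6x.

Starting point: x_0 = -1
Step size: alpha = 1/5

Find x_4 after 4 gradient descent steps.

f(x) = x^2 - 6x, f'(x) = 2x + (-6)
Step 1: f'(-1) = -8, x_1 = -1 - 1/5 * -8 = 3/5
Step 2: f'(3/5) = -24/5, x_2 = 3/5 - 1/5 * -24/5 = 39/25
Step 3: f'(39/25) = -72/25, x_3 = 39/25 - 1/5 * -72/25 = 267/125
Step 4: f'(267/125) = -216/125, x_4 = 267/125 - 1/5 * -216/125 = 1551/625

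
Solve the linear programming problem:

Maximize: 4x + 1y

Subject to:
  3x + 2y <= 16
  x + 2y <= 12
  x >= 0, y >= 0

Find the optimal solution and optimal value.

Feasible vertices: (0, 0), (0, 6), (2, 5), (16/3, 0)
Objective 4x + 1y at each:
  (0, 0): 0
  (0, 6): 6
  (2, 5): 13
  (16/3, 0): 64/3
Maximum is 64/3 at (16/3, 0).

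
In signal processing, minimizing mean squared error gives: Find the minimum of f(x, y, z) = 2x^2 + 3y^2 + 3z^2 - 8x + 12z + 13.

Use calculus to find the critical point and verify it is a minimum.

f(x,y,z) = 2x^2 + 3y^2 + 3z^2 - 8x + 12z + 13
df/dx = 4x + (-8) = 0 => x = 2
df/dy = 6y + (0) = 0 => y = 0
df/dz = 6z + (12) = 0 => z = -2
f(2,0,-2) = 2*(2)^2 + 3*(0)^2 + 3*(-2)^2 + -8*(2) + 12*(-2) + 13 = -7
Hessian is diagonal with entries 4, 6, 6 > 0, confirmed minimum.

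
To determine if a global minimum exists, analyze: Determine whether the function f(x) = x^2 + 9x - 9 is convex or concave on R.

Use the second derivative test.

f(x) = x^2 + 9x - 9
f'(x) = 2x + 9
f''(x) = 2
Since f''(x) = 2 > 0 for all x, f is convex on R.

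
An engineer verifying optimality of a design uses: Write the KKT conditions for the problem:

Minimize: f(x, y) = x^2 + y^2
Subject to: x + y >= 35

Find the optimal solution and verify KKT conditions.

KKT conditions for min x^2 + y^2 s.t. x + y >= 35:
Stationarity: 2x = mu, 2y = mu
So x = y = mu/2.
Complementary slackness: mu*(x + y - 35) = 0
Primal feasibility: x + y >= 35; dual feasibility: mu >= 0
If mu = 0 then x = y = 0, but 0 + 0 < 35 is infeasible, so the constraint is active.
Constraint active: x + y = 2*(mu/2) = 35 => mu = 35
x = y = 35/2, f = 1225/2
Verify: stationarity 2*(35/2) = 35 = mu; primal 35/2 + 35/2 = 35 >= 35; dual mu = 35 >= 0; complementary slackness 35*(35 - 35) = 0. All KKT conditions hold.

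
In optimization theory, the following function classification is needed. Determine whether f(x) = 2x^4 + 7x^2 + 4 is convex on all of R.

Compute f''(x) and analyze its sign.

f(x) = 2x^4 + 7x^2 + 4
f'(x) = 8x^3 + 14x
f''(x) = 24x^2 + 14
f''(x) = 24x^2 + 14 >= 14 > 0 for all x
Therefore, f is convex on R.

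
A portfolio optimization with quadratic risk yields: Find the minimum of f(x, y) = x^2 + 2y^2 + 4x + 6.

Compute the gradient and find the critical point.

f(x,y) = x^2 + 2y^2 + 4x + 6
df/dx = 2x + (4) = 0  =>  x = -2
df/dy = 4y + (0) = 0  =>  y = 0
f(-2, 0) = 1*(-2)^2 + 2*(0)^2 + 4*(-2) + 6 = 2
Hessian is diagonal with entries 2, 4 > 0, so this is a minimum.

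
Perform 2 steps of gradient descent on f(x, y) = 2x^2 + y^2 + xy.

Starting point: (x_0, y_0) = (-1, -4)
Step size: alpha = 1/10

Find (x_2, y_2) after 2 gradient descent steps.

f(x,y) = 2x^2 + y^2 + xy
grad_x = 4x + 1y, grad_y = 2y + 1x
Step 1: grad = (-8, -9), (-1/5, -31/10)
Step 2: grad = (-39/10, -32/5), (19/100, -123/50)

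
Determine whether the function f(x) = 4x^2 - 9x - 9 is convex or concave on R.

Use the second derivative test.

f(x) = 4x^2 - 9x - 9
f'(x) = 8x - 9
f''(x) = 8
Since f''(x) = 8 > 0 for all x, f is convex on R.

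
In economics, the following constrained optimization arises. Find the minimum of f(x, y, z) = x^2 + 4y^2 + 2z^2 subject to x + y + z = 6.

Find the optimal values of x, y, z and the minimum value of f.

Using Lagrange multipliers on f = x^2 + 4y^2 + 2z^2 with constraint x + y + z = 6:
Conditions: 2*1*x = lambda, 2*4*y = lambda, 2*2*z = lambda
So x = lambda/2, y = lambda/8, z = lambda/4
Substituting into constraint: lambda * (7/8) = 6
lambda = 48/7
x = 24/7, y = 6/7, z = 12/7
Minimum value = 144/7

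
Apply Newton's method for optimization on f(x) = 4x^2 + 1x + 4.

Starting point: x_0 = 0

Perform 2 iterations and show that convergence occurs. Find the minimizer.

f(x) = 4x^2 + 1x + 4, f'(x) = 8x + (1), f''(x) = 8
Step 1: f'(0) = 1, x_1 = 0 - 1/8 = -1/8
Step 2: f'(-1/8) = 0, x_2 = -1/8 (converged)
Newton's method converges in 1 step for quadratics.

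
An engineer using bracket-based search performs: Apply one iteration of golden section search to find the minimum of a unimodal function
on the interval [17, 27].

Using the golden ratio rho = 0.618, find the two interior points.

Golden section search on [17, 27].
Golden ratio rho = 0.618 (approx).
Interior points:
  x_1 = 17 + (1-0.618)*10 = 20.8200
  x_2 = 17 + 0.618*10 = 23.1800
Compare f(x_1) and f(x_2) to determine which subinterval to keep.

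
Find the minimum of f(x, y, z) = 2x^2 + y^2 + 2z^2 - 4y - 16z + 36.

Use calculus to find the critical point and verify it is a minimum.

f(x,y,z) = 2x^2 + y^2 + 2z^2 - 4y - 16z + 36
df/dx = 4x + (0) = 0 => x = 0
df/dy = 2y + (-4) = 0 => y = 2
df/dz = 4z + (-16) = 0 => z = 4
f(0,2,4) = 2*(0)^2 + 1*(2)^2 + 2*(4)^2 + -4*(2) + -16*(4) + 36 = 0
Hessian is diagonal with entries 4, 2, 4 > 0, confirmed minimum.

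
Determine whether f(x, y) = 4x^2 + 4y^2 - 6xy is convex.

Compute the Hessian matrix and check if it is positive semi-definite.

f(x,y) = 4x^2 + 4y^2 - 6xy
Hessian H = [[8, -6], [-6, 8]]
trace(H) = 16, det(H) = 28
Eigenvalues: (16 +/- sqrt(144)) / 2 = 14, 2
Since both eigenvalues > 0, f is convex.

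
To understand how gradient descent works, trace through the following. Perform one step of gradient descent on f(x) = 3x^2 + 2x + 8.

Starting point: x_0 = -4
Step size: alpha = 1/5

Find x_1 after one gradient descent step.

f(x) = 3x^2 + 2x + 8
f'(x) = 6x + 2
f'(-4) = 6*-4 + (2) = -22
x_1 = x_0 - alpha * f'(x_0) = -4 - 1/5 * -22 = 2/5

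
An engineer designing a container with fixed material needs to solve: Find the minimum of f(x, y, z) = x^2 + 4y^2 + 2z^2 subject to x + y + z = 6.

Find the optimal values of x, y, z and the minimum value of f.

Using Lagrange multipliers on f = x^2 + 4y^2 + 2z^2 with constraint x + y + z = 6:
Conditions: 2*1*x = lambda, 2*4*y = lambda, 2*2*z = lambda
So x = lambda/2, y = lambda/8, z = lambda/4
Substituting into constraint: lambda * (7/8) = 6
lambda = 48/7
x = 24/7, y = 6/7, z = 12/7
Minimum value = 144/7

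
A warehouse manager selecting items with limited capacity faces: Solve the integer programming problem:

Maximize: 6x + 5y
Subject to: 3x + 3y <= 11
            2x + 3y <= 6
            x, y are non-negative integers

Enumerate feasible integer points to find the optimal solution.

Constraint 1: 3x + 3y <= 11
Constraint 2: 2x + 3y <= 6
Feasible x range (need y >= 0): 0 <= x <= min(11/3, 6/2) => x in {0, ..., 3}.
Enumerate feasible integer points row by row (the coefficient of y is 5 > 0, so for each x the largest feasible y gives the best value):
  x = 0: y <= min((11 - 3*0)/3, (6 - 2*0)/3) => y in {0, ..., 2}; best 6*0 + 5*2 = 10
  x = 1: y <= min((11 - 3*1)/3, (6 - 2*1)/3) => y in {0, ..., 1}; best 6*1 + 5*1 = 11
  x = 2: y <= min((11 - 3*2)/3, (6 - 2*2)/3) => y in {0}; best 6*2 + 5*0 = 12
  x = 3: y <= min((11 - 3*3)/3, (6 - 2*3)/3) => y in {0}; best 6*3 + 5*0 = 18
The maximum 6x + 5y = 18 is achieved at x = 3, y = 0.
Check: 3*3 + 3*0 = 9 <= 11 and 2*3 + 3*0 = 6 <= 6.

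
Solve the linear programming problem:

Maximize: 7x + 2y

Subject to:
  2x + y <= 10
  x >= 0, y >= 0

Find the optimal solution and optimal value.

The feasible region has vertices at [(0, 0), (5, 0), (0, 10)].
Checking objective 7x + 2y at each vertex:
  (0, 0): 7*0 + 2*0 = 0
  (5, 0): 7*5 + 2*0 = 35
  (0, 10): 7*0 + 2*10 = 20
Maximum is 35 at (5, 0).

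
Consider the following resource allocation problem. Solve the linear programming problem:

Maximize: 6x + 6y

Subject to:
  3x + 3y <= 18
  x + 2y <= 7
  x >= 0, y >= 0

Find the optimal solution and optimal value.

Feasible vertices: (0, 0), (0, 7/2), (5, 1), (6, 0)
Objective 6x + 6y at each:
  (0, 0): 0
  (0, 7/2): 21
  (5, 1): 36
  (6, 0): 36
Maximum is 36 at (5, 1).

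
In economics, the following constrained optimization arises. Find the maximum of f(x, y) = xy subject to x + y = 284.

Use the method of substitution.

Substitute y = 284 - x into f(x,y) = xy:
g(x) = x(284 - x) = 284x - x^2
g'(x) = 284 - 2x = 0  =>  x = 142
y = 284 - 142 = 142
Maximum value = 142 * 142 = 20164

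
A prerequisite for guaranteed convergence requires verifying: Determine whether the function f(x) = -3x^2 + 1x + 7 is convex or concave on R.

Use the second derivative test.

f(x) = -3x^2 + 1x + 7
f'(x) = -6x + 1
f''(x) = -6
Since f''(x) = -6 < 0 for all x, f is concave on R.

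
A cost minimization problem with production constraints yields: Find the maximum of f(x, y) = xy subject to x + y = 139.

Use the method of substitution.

Substitute y = 139 - x into f(x,y) = xy:
g(x) = x(139 - x) = 139x - x^2
g'(x) = 139 - 2x = 0  =>  x = 139/2
y = 139 - 139/2 = 139/2
Maximum value = (139/2) * (139/2) = 19321/4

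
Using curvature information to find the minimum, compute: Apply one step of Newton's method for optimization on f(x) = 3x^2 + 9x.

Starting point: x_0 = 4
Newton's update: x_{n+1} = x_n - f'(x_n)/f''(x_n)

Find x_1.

f(x) = 3x^2 + 9x
f'(x) = 6x + (9), f''(x) = 6
Newton step: x_1 = x_0 - f'(x_0)/f''(x_0)
f'(4) = 33
x_1 = 4 - 33/6 = -3/2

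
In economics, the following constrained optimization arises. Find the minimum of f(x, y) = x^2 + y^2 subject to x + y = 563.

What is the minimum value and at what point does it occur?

Substitute y = 563 - x into f(x,y) = x^2 + y^2:
g(x) = x^2 + (563 - x)^2 = 2x^2 - 1126x + 316969
g'(x) = 4x - 1126 = 0  =>  x = 563/2
y = 563 - 563/2 = 563/2
Minimum value = (563/2)^2 + (563/2)^2 = 316969/2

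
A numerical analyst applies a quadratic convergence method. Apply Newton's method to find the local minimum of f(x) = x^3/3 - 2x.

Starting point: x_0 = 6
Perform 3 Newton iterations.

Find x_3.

f(x) = x^3/3 - 2x
f'(x) = x^2 - 2, f''(x) = 2x
Newton update: x_{n+1} = x_n - (x_n^2 - 2)/(2*x_n)
Step 1: x_0 = 6, f'=34, f''=12, x_1 = 19/6
Step 2: x_1 = 19/6, f'=289/36, f''=19/3, x_2 = 433/228
Step 3: x_2 = 433/228, f'=83521/51984, f''=433/114, x_3 = 291457/197448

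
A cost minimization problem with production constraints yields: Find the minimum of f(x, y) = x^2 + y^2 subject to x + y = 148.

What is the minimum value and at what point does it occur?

Substitute y = 148 - x into f(x,y) = x^2 + y^2:
g(x) = x^2 + (148 - x)^2 = 2x^2 - 296x + 21904
g'(x) = 4x - 296 = 0  =>  x = 74
y = 148 - 74 = 74
Minimum value = 74^2 + 74^2 = 10952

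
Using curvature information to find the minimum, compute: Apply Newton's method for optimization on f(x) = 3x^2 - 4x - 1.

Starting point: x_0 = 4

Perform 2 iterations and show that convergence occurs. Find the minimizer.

f(x) = 3x^2 - 4x - 1, f'(x) = 6x + (-4), f''(x) = 6
Step 1: f'(4) = 20, x_1 = 4 - 20/6 = 2/3
Step 2: f'(2/3) = 0, x_2 = 2/3 (converged)
Newton's method converges in 1 step for quadratics.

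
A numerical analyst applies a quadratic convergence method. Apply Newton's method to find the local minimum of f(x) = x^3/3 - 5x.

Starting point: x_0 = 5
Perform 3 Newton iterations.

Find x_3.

f(x) = x^3/3 - 5x
f'(x) = x^2 - 5, f''(x) = 2x
Newton update: x_{n+1} = x_n - (x_n^2 - 5)/(2*x_n)
Step 1: x_0 = 5, f'=20, f''=10, x_1 = 3
Step 2: x_1 = 3, f'=4, f''=6, x_2 = 7/3
Step 3: x_2 = 7/3, f'=4/9, f''=14/3, x_3 = 47/21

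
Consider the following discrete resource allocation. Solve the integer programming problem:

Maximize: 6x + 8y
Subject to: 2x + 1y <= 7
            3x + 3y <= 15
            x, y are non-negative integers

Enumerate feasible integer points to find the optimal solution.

Constraint 1: 2x + 1y <= 7
Constraint 2: 3x + 3y <= 15
Feasible x range (need y >= 0): 0 <= x <= min(7/2, 15/3) => x in {0, ..., 3}.
Enumerate feasible integer points row by row (the coefficient of y is 8 > 0, so for each x the largest feasible y gives the best value):
  x = 0: y <= min((7 - 2*0)/1, (15 - 3*0)/3) => y in {0, ..., 5}; best 6*0 + 8*5 = 40
  x = 1: y <= min((7 - 2*1)/1, (15 - 3*1)/3) => y in {0, ..., 4}; best 6*1 + 8*4 = 38
  x = 2: y <= min((7 - 2*2)/1, (15 - 3*2)/3) => y in {0, ..., 3}; best 6*2 + 8*3 = 36
  x = 3: y <= min((7 - 2*3)/1, (15 - 3*3)/3) => y in {0, ..., 1}; best 6*3 + 8*1 = 26
The maximum 6x + 8y = 40 is achieved at x = 0, y = 5.
Check: 2*0 + 1*5 = 5 <= 7 and 3*0 + 3*5 = 15 <= 15.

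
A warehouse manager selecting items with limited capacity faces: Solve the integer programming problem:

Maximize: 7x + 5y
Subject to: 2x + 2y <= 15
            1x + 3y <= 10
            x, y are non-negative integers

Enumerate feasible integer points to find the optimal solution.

Constraint 1: 2x + 2y <= 15
Constraint 2: 1x + 3y <= 10
Feasible x range (need y >= 0): 0 <= x <= min(15/2, 10/1) => x in {0, ..., 7}.
Enumerate feasible integer points row by row (the coefficient of y is 5 > 0, so for each x the largest feasible y gives the best value):
  x = 0: y <= min((15 - 2*0)/2, (10 - 1*0)/3) => y in {0, ..., 3}; best 7*0 + 5*3 = 15
  x = 1: y <= min((15 - 2*1)/2, (10 - 1*1)/3) => y in {0, ..., 3}; best 7*1 + 5*3 = 22
  x = 2: y <= min((15 - 2*2)/2, (10 - 1*2)/3) => y in {0, ..., 2}; best 7*2 + 5*2 = 24
  x = 3: y <= min((15 - 2*3)/2, (10 - 1*3)/3) => y in {0, ..., 2}; best 7*3 + 5*2 = 31
  x = 4: y <= min((15 - 2*4)/2, (10 - 1*4)/3) => y in {0, ..., 2}; best 7*4 + 5*2 = 38
  x = 5: y <= min((15 - 2*5)/2, (10 - 1*5)/3) => y in {0, ..., 1}; best 7*5 + 5*1 = 40
  x = 6: y <= min((15 - 2*6)/2, (10 - 1*6)/3) => y in {0, ..., 1}; best 7*6 + 5*1 = 47
  x = 7: y <= min((15 - 2*7)/2, (10 - 1*7)/3) => y in {0}; best 7*7 + 5*0 = 49
The maximum 7x + 5y = 49 is achieved at x = 7, y = 0.
Check: 2*7 + 2*0 = 14 <= 15 and 1*7 + 3*0 = 7 <= 10.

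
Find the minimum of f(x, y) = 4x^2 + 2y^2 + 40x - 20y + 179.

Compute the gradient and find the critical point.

f(x,y) = 4x^2 + 2y^2 + 40x - 20y + 179
df/dx = 8x + (40) = 0  =>  x = -5
df/dy = 4y + (-20) = 0  =>  y = 5
f(-5, 5) = 4*(-5)^2 + 2*(5)^2 + 40*(-5) + -20*(5) + 179 = 29
Hessian is diagonal with entries 8, 4 > 0, so this is a minimum.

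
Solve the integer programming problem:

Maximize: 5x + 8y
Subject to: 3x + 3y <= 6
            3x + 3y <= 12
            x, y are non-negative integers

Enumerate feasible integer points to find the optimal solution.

Constraint 1: 3x + 3y <= 6
Constraint 2: 3x + 3y <= 12
Feasible x range (need y >= 0): 0 <= x <= min(6/3, 12/3) => x in {0, ..., 2}.
Enumerate feasible integer points row by row (the coefficient of y is 8 > 0, so for each x the largest feasible y gives the best value):
  x = 0: y <= min((6 - 3*0)/3, (12 - 3*0)/3) => y in {0, ..., 2}; best 5*0 + 8*2 = 16
  x = 1: y <= min((6 - 3*1)/3, (12 - 3*1)/3) => y in {0, ..., 1}; best 5*1 + 8*1 = 13
  x = 2: y <= min((6 - 3*2)/3, (12 - 3*2)/3) => y in {0}; best 5*2 + 8*0 = 10
The maximum 5x + 8y = 16 is achieved at x = 0, y = 2.
Check: 3*0 + 3*2 = 6 <= 6 and 3*0 + 3*2 = 6 <= 12.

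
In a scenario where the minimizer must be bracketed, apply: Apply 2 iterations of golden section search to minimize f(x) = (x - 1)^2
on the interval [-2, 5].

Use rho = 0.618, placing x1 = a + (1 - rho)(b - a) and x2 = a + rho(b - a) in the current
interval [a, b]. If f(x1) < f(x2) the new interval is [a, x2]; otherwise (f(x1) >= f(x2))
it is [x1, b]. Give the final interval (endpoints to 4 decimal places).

Golden section search for min of f(x) = (x - 1)^2 on [-2, 5].
Each step: x1 = a + (1 - rho)(b - a), x2 = a + rho(b - a); if f(x1) < f(x2) keep [a, x2], otherwise keep [x1, b].
Step 1: [-2.0000, 5.0000], x1=0.6740 (f=0.1063), x2=2.3260 (f=1.7583); f(x1) < f(x2) => keep [-2.0000, 2.3260]
Step 2: [-2.0000, 2.3260], x1=-0.3475 (f=1.8157), x2=0.6735 (f=0.1066); f(x1) > f(x2) => keep [-0.3475, 2.3260]
Final interval: [-0.3475, 2.3260]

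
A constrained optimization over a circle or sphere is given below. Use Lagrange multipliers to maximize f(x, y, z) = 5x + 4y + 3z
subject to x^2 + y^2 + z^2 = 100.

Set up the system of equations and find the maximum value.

Lagrange conditions: 5 = 2*lambda*x, 4 = 2*lambda*y, 3 = 2*lambda*z
So x:5 = y:4 = z:3, i.e. x = 5t, y = 4t, z = 3t
Constraint: t^2*(5^2 + 4^2 + 3^2) = 100
  t^2 * 50 = 100  =>  t = sqrt(2)
Maximum = 5*5t + 4*4t + 3*3t = 50*sqrt(2) = sqrt(5000)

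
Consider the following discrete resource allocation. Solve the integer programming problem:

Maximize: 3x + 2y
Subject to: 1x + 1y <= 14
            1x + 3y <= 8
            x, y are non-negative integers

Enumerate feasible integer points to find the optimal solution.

Constraint 1: 1x + 1y <= 14
Constraint 2: 1x + 3y <= 8
Feasible x range (need y >= 0): 0 <= x <= min(14/1, 8/1) => x in {0, ..., 8}.
Enumerate feasible integer points row by row (the coefficient of y is 2 > 0, so for each x the largest feasible y gives the best value):
  x = 0: y <= min((14 - 1*0)/1, (8 - 1*0)/3) => y in {0, ..., 2}; best 3*0 + 2*2 = 4
  x = 1: y <= min((14 - 1*1)/1, (8 - 1*1)/3) => y in {0, ..., 2}; best 3*1 + 2*2 = 7
  x = 2: y <= min((14 - 1*2)/1, (8 - 1*2)/3) => y in {0, ..., 2}; best 3*2 + 2*2 = 10
  x = 3: y <= min((14 - 1*3)/1, (8 - 1*3)/3) => y in {0, ..., 1}; best 3*3 + 2*1 = 11
  x = 4: y <= min((14 - 1*4)/1, (8 - 1*4)/3) => y in {0, ..., 1}; best 3*4 + 2*1 = 14
  x = 5: y <= min((14 - 1*5)/1, (8 - 1*5)/3) => y in {0, ..., 1}; best 3*5 + 2*1 = 17
  x = 6: y <= min((14 - 1*6)/1, (8 - 1*6)/3) => y in {0}; best 3*6 + 2*0 = 18
  x = 7: y <= min((14 - 1*7)/1, (8 - 1*7)/3) => y in {0}; best 3*7 + 2*0 = 21
  x = 8: y <= min((14 - 1*8)/1, (8 - 1*8)/3) => y in {0}; best 3*8 + 2*0 = 24
The maximum 3x + 2y = 24 is achieved at x = 8, y = 0.
Check: 1*8 + 1*0 = 8 <= 14 and 1*8 + 3*0 = 8 <= 8.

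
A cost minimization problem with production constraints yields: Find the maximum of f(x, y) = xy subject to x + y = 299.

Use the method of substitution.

Substitute y = 299 - x into f(x,y) = xy:
g(x) = x(299 - x) = 299x - x^2
g'(x) = 299 - 2x = 0  =>  x = 299/2
y = 299 - 299/2 = 299/2
Maximum value = (299/2) * (299/2) = 89401/4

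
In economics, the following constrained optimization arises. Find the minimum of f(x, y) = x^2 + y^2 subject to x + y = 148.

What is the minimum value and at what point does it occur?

Substitute y = 148 - x into f(x,y) = x^2 + y^2:
g(x) = x^2 + (148 - x)^2 = 2x^2 - 296x + 21904
g'(x) = 4x - 296 = 0  =>  x = 74
y = 148 - 74 = 74
Minimum value = 74^2 + 74^2 = 10952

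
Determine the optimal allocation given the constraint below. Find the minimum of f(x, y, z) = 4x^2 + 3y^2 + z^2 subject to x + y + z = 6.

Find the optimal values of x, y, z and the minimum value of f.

Using Lagrange multipliers on f = 4x^2 + 3y^2 + z^2 with constraint x + y + z = 6:
Conditions: 2*4*x = lambda, 2*3*y = lambda, 2*1*z = lambda
So x = lambda/8, y = lambda/6, z = lambda/2
Substituting into constraint: lambda * (19/24) = 6
lambda = 144/19
x = 18/19, y = 24/19, z = 72/19
Minimum value = 432/19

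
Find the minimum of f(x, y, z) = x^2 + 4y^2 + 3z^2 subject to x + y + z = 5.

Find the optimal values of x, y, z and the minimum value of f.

Using Lagrange multipliers on f = x^2 + 4y^2 + 3z^2 with constraint x + y + z = 5:
Conditions: 2*1*x = lambda, 2*4*y = lambda, 2*3*z = lambda
So x = lambda/2, y = lambda/8, z = lambda/6
Substituting into constraint: lambda * (19/24) = 5
lambda = 120/19
x = 60/19, y = 15/19, z = 20/19
Minimum value = 300/19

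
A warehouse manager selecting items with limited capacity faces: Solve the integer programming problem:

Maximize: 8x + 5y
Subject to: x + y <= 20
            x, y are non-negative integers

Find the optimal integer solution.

Objective: 8x + 5y, constraint: x + y <= 20
Coefficient of x is 8 >= coefficient of y is 5, so allocate the entire budget to x.
Optimal: x = 20, y = 0, value = 160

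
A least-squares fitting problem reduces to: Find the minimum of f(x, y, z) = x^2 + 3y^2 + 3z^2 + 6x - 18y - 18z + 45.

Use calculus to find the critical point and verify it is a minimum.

f(x,y,z) = x^2 + 3y^2 + 3z^2 + 6x - 18y - 18z + 45
df/dx = 2x + (6) = 0 => x = -3
df/dy = 6y + (-18) = 0 => y = 3
df/dz = 6z + (-18) = 0 => z = 3
f(-3,3,3) = 1*(-3)^2 + 3*(3)^2 + 3*(3)^2 + 6*(-3) + -18*(3) + -18*(3) + 45 = -18
Hessian is diagonal with entries 2, 6, 6 > 0, confirmed minimum.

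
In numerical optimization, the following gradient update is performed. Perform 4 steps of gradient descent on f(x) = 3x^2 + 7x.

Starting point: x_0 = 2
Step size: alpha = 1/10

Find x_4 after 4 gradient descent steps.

f(x) = 3x^2 + 7x, f'(x) = 6x + (7)
Step 1: f'(2) = 19, x_1 = 2 - 1/10 * 19 = 1/10
Step 2: f'(1/10) = 38/5, x_2 = 1/10 - 1/10 * 38/5 = -33/50
Step 3: f'(-33/50) = 76/25, x_3 = -33/50 - 1/10 * 76/25 = -241/250
Step 4: f'(-241/250) = 152/125, x_4 = -241/250 - 1/10 * 152/125 = -1357/1250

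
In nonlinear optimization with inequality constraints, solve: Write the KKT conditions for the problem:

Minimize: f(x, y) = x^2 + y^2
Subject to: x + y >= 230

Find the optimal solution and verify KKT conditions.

KKT conditions for min x^2 + y^2 s.t. x + y >= 230:
Stationarity: 2x = mu, 2y = mu
So x = y = mu/2.
Complementary slackness: mu*(x + y - 230) = 0
Primal feasibility: x + y >= 230; dual feasibility: mu >= 0
If mu = 0 then x = y = 0, but 0 + 0 < 230 is infeasible, so the constraint is active.
Constraint active: x + y = 2*(mu/2) = 230 => mu = 230
x = y = 115, f = 26450
Verify: stationarity 2*115 = 230 = mu; primal 115 + 115 = 230 >= 230; dual mu = 230 >= 0; complementary slackness 230*(230 - 230) = 0. All KKT conditions hold.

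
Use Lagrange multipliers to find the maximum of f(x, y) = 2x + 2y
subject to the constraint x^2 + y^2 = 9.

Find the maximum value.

Set up Lagrange conditions: grad f = lambda * grad g
  2 = 2*lambda*x
  2 = 2*lambda*y
From these: x/y = 2/2, so x = 2t, y = 2t for some t.
Substitute into constraint: (2t)^2 + (2t)^2 = 9
  t^2 * 8 = 9
  t = sqrt(9/8)
Maximum = 2*x + 2*y = (2^2 + 2^2)*t = 8 * sqrt(9/8) = sqrt(72)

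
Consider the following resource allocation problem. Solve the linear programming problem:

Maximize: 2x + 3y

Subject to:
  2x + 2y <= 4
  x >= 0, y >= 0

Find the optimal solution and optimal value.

The feasible region has vertices at [(0, 0), (2, 0), (0, 2)].
Checking objective 2x + 3y at each vertex:
  (0, 0): 2*0 + 3*0 = 0
  (2, 0): 2*2 + 3*0 = 4
  (0, 2): 2*0 + 3*2 = 6
Maximum is 6 at (0, 2).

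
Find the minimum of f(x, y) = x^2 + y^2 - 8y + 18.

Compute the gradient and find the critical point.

f(x,y) = x^2 + y^2 - 8y + 18
df/dx = 2x + (0) = 0  =>  x = 0
df/dy = 2y + (-8) = 0  =>  y = 4
f(0, 4) = 1*(0)^2 + 1*(4)^2 + -8*(4) + 18 = 2
Hessian is diagonal with entries 2, 2 > 0, so this is a minimum.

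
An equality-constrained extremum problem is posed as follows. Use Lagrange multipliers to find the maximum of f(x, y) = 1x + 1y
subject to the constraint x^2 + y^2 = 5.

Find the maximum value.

Set up Lagrange conditions: grad f = lambda * grad g
  1 = 2*lambda*x
  1 = 2*lambda*y
From these: x/y = 1/1, so x = 1t, y = 1t for some t.
Substitute into constraint: (1t)^2 + (1t)^2 = 5
  t^2 * 2 = 5
  t = sqrt(5/2)
Maximum = 1*x + 1*y = (1^2 + 1^2)*t = 2 * sqrt(5/2) = sqrt(10)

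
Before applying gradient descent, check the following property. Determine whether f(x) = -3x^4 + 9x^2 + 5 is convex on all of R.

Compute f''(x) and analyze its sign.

f(x) = -3x^4 + 9x^2 + 5
f'(x) = -12x^3 + 18x
f''(x) = -36x^2 + 18
f''(x) = -36x^2 + 18 -> -inf as |x| -> inf
Therefore, f is not globally convex on R.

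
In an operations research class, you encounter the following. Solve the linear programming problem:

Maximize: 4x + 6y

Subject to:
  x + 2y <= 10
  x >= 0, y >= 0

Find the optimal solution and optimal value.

The feasible region has vertices at [(0, 0), (10, 0), (0, 5)].
Checking objective 4x + 6y at each vertex:
  (0, 0): 4*0 + 6*0 = 0
  (10, 0): 4*10 + 6*0 = 40
  (0, 5): 4*0 + 6*5 = 30
Maximum is 40 at (10, 0).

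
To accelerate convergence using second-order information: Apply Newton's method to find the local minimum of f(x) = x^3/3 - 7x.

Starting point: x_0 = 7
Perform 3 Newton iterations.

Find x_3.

f(x) = x^3/3 - 7x
f'(x) = x^2 - 7, f''(x) = 2x
Newton update: x_{n+1} = x_n - (x_n^2 - 7)/(2*x_n)
Step 1: x_0 = 7, f'=42, f''=14, x_1 = 4
Step 2: x_1 = 4, f'=9, f''=8, x_2 = 23/8
Step 3: x_2 = 23/8, f'=81/64, f''=23/4, x_3 = 977/368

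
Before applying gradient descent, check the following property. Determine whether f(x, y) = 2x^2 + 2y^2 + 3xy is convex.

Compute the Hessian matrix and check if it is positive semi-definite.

f(x,y) = 2x^2 + 2y^2 + 3xy
Hessian H = [[4, 3], [3, 4]]
trace(H) = 8, det(H) = 7
Eigenvalues: (8 +/- sqrt(36)) / 2 = 7, 1
Since both eigenvalues > 0, f is convex.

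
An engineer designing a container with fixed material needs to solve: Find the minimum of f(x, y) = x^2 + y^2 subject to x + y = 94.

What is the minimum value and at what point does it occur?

Substitute y = 94 - x into f(x,y) = x^2 + y^2:
g(x) = x^2 + (94 - x)^2 = 2x^2 - 188x + 8836
g'(x) = 4x - 188 = 0  =>  x = 47
y = 94 - 47 = 47
Minimum value = 47^2 + 47^2 = 4418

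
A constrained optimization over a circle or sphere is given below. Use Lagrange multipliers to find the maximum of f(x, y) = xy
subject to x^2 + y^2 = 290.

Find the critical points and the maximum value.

Lagrange conditions: y = 2*lambda*x and x = 2*lambda*y
If x = 0 then y = 0, violating the constraint, so x, y != 0.
Dividing: y/x = x/y => x^2 = y^2 => y = x or y = -x
Constraint: 2x^2 = 290 => x^2 = 145 => x = +/-sqrt(145)
Critical points: (sqrt(145), sqrt(145)), (-sqrt(145), -sqrt(145)), (sqrt(145), -sqrt(145)), (-sqrt(145), sqrt(145))
  y = x:  xy = x^2 = 145  at (sqrt(145), sqrt(145)) and (-sqrt(145), -sqrt(145))
  y = -x: xy = -x^2 = -145 at (sqrt(145), -sqrt(145)) and (-sqrt(145), sqrt(145))
Maximum xy = 145 at (sqrt(145), sqrt(145)) and (-sqrt(145), -sqrt(145))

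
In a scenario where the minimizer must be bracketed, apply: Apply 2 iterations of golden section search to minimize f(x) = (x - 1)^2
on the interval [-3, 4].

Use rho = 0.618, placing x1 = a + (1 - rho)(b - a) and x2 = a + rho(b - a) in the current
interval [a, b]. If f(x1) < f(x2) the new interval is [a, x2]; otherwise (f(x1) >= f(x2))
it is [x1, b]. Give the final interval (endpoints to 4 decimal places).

Golden section search for min of f(x) = (x - 1)^2 on [-3, 4].
Each step: x1 = a + (1 - rho)(b - a), x2 = a + rho(b - a); if f(x1) < f(x2) keep [a, x2], otherwise keep [x1, b].
Step 1: [-3.0000, 4.0000], x1=-0.3260 (f=1.7583), x2=1.3260 (f=0.1063); f(x1) > f(x2) => keep [-0.3260, 4.0000]
Step 2: [-0.3260, 4.0000], x1=1.3265 (f=0.1066), x2=2.3475 (f=1.8157); f(x1) < f(x2) => keep [-0.3260, 2.3475]
Final interval: [-0.3260, 2.3475]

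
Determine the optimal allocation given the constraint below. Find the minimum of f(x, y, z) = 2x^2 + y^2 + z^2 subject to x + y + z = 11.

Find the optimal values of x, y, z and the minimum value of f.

Using Lagrange multipliers on f = 2x^2 + y^2 + z^2 with constraint x + y + z = 11:
Conditions: 2*2*x = lambda, 2*1*y = lambda, 2*1*z = lambda
So x = lambda/4, y = lambda/2, z = lambda/2
Substituting into constraint: lambda * (5/4) = 11
lambda = 44/5
x = 11/5, y = 22/5, z = 22/5
Minimum value = 242/5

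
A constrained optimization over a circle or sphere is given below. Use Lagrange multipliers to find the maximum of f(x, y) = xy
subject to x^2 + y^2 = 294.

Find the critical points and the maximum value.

Lagrange conditions: y = 2*lambda*x and x = 2*lambda*y
If x = 0 then y = 0, violating the constraint, so x, y != 0.
Dividing: y/x = x/y => x^2 = y^2 => y = x or y = -x
Constraint: 2x^2 = 294 => x^2 = 147 => x = +/-sqrt(147)
Critical points: (sqrt(147), sqrt(147)), (-sqrt(147), -sqrt(147)), (sqrt(147), -sqrt(147)), (-sqrt(147), sqrt(147))
  y = x:  xy = x^2 = 147  at (sqrt(147), sqrt(147)) and (-sqrt(147), -sqrt(147))
  y = -x: xy = -x^2 = -147 at (sqrt(147), -sqrt(147)) and (-sqrt(147), sqrt(147))
Maximum xy = 147 at (sqrt(147), sqrt(147)) and (-sqrt(147), -sqrt(147))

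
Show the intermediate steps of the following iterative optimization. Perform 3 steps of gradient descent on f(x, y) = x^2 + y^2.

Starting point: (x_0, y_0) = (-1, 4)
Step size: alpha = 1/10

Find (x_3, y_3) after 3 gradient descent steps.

f(x,y) = x^2 + y^2
grad_x = 2x + 0y, grad_y = 2y + 0x
Step 1: grad = (-2, 8), (-4/5, 16/5)
Step 2: grad = (-8/5, 32/5), (-16/25, 64/25)
Step 3: grad = (-32/25, 128/25), (-64/125, 256/125)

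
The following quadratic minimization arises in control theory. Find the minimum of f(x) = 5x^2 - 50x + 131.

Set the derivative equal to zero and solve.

f(x) = 5x^2 - 50x + 131
f'(x) = 10x + (-50) = 0
x = 50/10 = 5
f(5) = 6
Since f''(x) = 10 > 0, this is a minimum.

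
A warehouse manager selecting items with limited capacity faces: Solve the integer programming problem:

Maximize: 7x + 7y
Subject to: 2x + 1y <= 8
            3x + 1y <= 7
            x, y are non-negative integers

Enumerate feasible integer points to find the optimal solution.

Constraint 1: 2x + 1y <= 8
Constraint 2: 3x + 1y <= 7
Feasible x range (need y >= 0): 0 <= x <= min(8/2, 7/3) => x in {0, ..., 2}.
Enumerate feasible integer points row by row (the coefficient of y is 7 > 0, so for each x the largest feasible y gives the best value):
  x = 0: y <= min((8 - 2*0)/1, (7 - 3*0)/1) => y in {0, ..., 7}; best 7*0 + 7*7 = 49
  x = 1: y <= min((8 - 2*1)/1, (7 - 3*1)/1) => y in {0, ..., 4}; best 7*1 + 7*4 = 35
  x = 2: y <= min((8 - 2*2)/1, (7 - 3*2)/1) => y in {0, ..., 1}; best 7*2 + 7*1 = 21
The maximum 7x + 7y = 49 is achieved at x = 0, y = 7.
Check: 2*0 + 1*7 = 7 <= 8 and 3*0 + 1*7 = 7 <= 7.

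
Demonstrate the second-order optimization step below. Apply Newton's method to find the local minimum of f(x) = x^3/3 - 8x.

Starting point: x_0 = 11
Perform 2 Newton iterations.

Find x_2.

f(x) = x^3/3 - 8x
f'(x) = x^2 - 8, f''(x) = 2x
Newton update: x_{n+1} = x_n - (x_n^2 - 8)/(2*x_n)
Step 1: x_0 = 11, f'=113, f''=22, x_1 = 129/22
Step 2: x_1 = 129/22, f'=12769/484, f''=129/11, x_2 = 20513/5676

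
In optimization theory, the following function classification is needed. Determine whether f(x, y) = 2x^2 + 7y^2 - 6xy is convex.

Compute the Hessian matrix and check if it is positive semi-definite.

f(x,y) = 2x^2 + 7y^2 - 6xy
Hessian H = [[4, -6], [-6, 14]]
trace(H) = 18, det(H) = 20
Eigenvalues: (18 +/- sqrt(244)) / 2 = 16.81, 1.19
Since both eigenvalues > 0, f is convex.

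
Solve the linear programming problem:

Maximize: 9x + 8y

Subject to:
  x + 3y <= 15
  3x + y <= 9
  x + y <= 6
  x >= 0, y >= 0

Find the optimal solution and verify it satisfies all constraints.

Feasible vertices: (0, 0), (0, 5), (3/2, 9/2), (3, 0)
Objective 9x + 8y at each vertex:
  (0, 0): 0
  (0, 5): 40
  (3/2, 9/2): 99/2
  (3, 0): 27
Maximum is 99/2 at (3/2, 9/2).
Verify constraints at (x, y) = (3/2, 9/2):
  1*(3/2) + 3*(9/2) = 15 <= 15 (active)
  3*(3/2) + 1*(9/2) = 9 <= 9 (active)
  1*(3/2) + 1*(9/2) = 6 <= 6 (active)
  x = 3/2 >= 0, y = 9/2 >= 0. All constraints satisfied.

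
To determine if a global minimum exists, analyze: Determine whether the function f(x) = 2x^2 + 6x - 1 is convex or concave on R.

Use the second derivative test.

f(x) = 2x^2 + 6x - 1
f'(x) = 4x + 6
f''(x) = 4
Since f''(x) = 4 > 0 for all x, f is convex on R.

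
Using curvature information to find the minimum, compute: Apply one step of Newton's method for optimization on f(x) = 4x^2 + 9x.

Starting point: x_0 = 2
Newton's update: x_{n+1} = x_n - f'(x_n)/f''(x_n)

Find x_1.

f(x) = 4x^2 + 9x
f'(x) = 8x + (9), f''(x) = 8
Newton step: x_1 = x_0 - f'(x_0)/f''(x_0)
f'(2) = 25
x_1 = 2 - 25/8 = -9/8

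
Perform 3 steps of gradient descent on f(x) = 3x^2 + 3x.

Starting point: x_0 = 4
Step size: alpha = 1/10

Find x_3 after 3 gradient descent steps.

f(x) = 3x^2 + 3x, f'(x) = 6x + (3)
Step 1: f'(4) = 27, x_1 = 4 - 1/10 * 27 = 13/10
Step 2: f'(13/10) = 54/5, x_2 = 13/10 - 1/10 * 54/5 = 11/50
Step 3: f'(11/50) = 108/25, x_3 = 11/50 - 1/10 * 108/25 = -53/250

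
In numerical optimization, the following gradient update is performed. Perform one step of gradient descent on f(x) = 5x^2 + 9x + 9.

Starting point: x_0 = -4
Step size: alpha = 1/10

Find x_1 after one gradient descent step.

f(x) = 5x^2 + 9x + 9
f'(x) = 10x + 9
f'(-4) = 10*-4 + (9) = -31
x_1 = x_0 - alpha * f'(x_0) = -4 - 1/10 * -31 = -9/10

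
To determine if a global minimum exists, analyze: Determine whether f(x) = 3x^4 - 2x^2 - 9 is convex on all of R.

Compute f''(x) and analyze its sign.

f(x) = 3x^4 - 2x^2 - 9
f'(x) = 12x^3 + -4x
f''(x) = 36x^2 + -4
f''(0) = -4 < 0, so not convex near x = 0
Therefore, f is not globally convex on R.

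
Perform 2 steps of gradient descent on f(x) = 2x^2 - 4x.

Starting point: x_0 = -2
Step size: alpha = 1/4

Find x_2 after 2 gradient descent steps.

f(x) = 2x^2 - 4x, f'(x) = 4x + (-4)
Step 1: f'(-2) = -12, x_1 = -2 - 1/4 * -12 = 1
Step 2: f'(1) = 0, x_2 = 1 - 1/4 * 0 = 1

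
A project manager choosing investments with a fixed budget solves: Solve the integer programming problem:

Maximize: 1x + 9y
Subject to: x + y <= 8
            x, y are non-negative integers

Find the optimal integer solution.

Objective: 1x + 9y, constraint: x + y <= 8
Coefficient of y is 9 > coefficient of x is 1, so allocate the entire budget to y.
Optimal: x = 0, y = 8, value = 72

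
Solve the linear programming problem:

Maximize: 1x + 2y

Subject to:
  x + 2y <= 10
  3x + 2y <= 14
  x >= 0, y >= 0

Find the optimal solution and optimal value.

Feasible vertices: (0, 0), (0, 5), (2, 4), (14/3, 0)
Objective 1x + 2y at each:
  (0, 0): 0
  (0, 5): 10
  (2, 4): 10
  (14/3, 0): 14/3
Maximum is 10 at (0, 5).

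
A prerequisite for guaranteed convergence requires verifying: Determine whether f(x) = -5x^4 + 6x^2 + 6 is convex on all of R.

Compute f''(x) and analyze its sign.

f(x) = -5x^4 + 6x^2 + 6
f'(x) = -20x^3 + 12x
f''(x) = -60x^2 + 12
f''(x) = -60x^2 + 12 -> -inf as |x| -> inf
Therefore, f is not globally convex on R.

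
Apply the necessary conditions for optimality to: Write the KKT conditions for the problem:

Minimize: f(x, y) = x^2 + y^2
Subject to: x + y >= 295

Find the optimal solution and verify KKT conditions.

KKT conditions for min x^2 + y^2 s.t. x + y >= 295:
Stationarity: 2x = mu, 2y = mu
So x = y = mu/2.
Complementary slackness: mu*(x + y - 295) = 0
Primal feasibility: x + y >= 295; dual feasibility: mu >= 0
If mu = 0 then x = y = 0, but 0 + 0 < 295 is infeasible, so the constraint is active.
Constraint active: x + y = 2*(mu/2) = 295 => mu = 295
x = y = 295/2, f = 87025/2
Verify: stationarity 2*(295/2) = 295 = mu; primal 295/2 + 295/2 = 295 >= 295; dual mu = 295 >= 0; complementary slackness 295*(295 - 295) = 0. All KKT conditions hold.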